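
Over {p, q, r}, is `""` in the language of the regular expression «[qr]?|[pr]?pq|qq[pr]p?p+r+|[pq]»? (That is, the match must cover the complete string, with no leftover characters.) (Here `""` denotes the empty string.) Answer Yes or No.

Yes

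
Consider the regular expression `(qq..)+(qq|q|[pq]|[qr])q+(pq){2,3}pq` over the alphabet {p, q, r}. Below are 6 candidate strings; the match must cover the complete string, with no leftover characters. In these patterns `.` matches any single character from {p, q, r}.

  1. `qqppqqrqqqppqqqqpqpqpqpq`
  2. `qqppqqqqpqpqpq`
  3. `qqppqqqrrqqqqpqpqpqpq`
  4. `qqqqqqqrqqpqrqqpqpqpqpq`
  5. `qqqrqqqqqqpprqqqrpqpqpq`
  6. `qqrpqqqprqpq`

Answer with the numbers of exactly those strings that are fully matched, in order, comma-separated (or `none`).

1, 2, 3, 4

1 → match
2 → match
3 → match
4 → match
5 → no match
6 → no match — must end with `pqpq`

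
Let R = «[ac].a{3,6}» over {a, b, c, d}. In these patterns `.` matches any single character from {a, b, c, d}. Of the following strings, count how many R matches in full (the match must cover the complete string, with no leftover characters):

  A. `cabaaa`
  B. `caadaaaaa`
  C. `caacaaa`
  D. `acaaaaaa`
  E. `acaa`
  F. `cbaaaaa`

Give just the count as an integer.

A → no match
B → no match
C → no match
D → match
E → no match
F → match
Total matched: 2

2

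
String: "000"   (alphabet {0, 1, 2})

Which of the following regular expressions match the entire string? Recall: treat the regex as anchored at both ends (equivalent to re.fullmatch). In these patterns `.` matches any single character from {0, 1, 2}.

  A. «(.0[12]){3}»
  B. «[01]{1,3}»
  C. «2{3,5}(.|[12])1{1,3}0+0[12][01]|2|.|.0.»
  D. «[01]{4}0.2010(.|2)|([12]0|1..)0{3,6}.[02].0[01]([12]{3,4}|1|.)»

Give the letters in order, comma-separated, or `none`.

B, C

A → no match
B → match
C → match
D → no match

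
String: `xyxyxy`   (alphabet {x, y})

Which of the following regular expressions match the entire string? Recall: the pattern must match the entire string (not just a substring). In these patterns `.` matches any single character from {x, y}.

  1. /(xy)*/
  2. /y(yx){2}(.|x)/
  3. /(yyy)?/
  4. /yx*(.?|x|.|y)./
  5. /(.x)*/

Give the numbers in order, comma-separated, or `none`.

1

1 → match
2 → no match — must start with `yyx`
3 → no match
4 → no match — must start with `y`
5 → no match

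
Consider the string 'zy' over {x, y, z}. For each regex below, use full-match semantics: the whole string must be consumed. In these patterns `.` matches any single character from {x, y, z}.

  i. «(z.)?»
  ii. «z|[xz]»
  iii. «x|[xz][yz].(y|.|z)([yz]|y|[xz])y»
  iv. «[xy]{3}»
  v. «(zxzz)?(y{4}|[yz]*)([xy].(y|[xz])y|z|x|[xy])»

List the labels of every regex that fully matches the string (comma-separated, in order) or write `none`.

i → match
ii → no match
iii → no match
iv → no match
v → match

i, v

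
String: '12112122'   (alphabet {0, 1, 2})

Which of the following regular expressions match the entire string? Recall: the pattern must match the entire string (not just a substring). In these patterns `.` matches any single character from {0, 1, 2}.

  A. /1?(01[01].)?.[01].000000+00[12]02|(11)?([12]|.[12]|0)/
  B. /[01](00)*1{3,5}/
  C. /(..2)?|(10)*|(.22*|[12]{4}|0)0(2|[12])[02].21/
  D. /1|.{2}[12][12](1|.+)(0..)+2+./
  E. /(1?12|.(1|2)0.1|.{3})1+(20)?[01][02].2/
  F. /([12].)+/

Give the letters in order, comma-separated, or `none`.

F

A → no match
B → no match — must end with '1'
C → no match
D → no match
E → no match
F → match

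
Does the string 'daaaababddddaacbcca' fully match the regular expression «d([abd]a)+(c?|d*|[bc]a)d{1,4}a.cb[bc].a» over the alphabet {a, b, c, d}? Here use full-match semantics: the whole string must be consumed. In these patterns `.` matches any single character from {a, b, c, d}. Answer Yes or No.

No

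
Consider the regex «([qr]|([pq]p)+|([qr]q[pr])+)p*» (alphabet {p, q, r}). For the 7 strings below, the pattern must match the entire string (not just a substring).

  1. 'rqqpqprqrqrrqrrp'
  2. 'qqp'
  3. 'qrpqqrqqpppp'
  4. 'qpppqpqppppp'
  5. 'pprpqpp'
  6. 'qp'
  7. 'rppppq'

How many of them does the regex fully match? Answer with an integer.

1 → no match
2 → match
3 → no match
4 → match
5 → no match
6 → match
7 → no match
Total matched: 3

3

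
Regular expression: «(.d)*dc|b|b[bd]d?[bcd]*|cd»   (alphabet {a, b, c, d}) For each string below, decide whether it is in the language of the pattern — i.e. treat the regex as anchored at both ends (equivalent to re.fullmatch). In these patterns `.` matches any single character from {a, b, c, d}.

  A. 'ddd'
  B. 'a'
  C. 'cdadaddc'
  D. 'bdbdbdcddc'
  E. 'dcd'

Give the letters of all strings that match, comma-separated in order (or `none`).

A → no match
B → no match
C → match
D → match
E → no match

C, D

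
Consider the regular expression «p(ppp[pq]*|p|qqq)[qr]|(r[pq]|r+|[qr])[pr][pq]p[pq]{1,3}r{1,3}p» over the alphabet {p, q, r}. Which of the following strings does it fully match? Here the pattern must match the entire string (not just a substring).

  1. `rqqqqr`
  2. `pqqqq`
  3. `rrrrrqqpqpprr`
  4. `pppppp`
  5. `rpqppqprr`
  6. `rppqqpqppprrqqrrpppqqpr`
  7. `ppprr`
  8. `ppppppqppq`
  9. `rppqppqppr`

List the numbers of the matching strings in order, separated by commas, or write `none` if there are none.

1 → no match
2 → match
3 → no match
4 → no match
5 → no match
6 → no match
7 → no match
8 → match
9 → no match

2, 8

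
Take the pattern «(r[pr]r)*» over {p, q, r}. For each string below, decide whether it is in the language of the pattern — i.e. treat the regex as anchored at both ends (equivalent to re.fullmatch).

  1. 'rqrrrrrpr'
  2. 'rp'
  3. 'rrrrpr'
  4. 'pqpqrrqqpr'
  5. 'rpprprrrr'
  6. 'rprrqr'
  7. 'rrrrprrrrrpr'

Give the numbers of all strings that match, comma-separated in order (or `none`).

3, 7

1 → no match
2 → no match
3 → match
4 → no match
5 → no match
6 → no match
7 → match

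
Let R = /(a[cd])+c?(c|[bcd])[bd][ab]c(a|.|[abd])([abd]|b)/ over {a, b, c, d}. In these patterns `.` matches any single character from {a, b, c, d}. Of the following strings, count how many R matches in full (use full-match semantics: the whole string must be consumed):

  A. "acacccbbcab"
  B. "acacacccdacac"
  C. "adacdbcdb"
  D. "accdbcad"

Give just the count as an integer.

2

A → match
B → no match
C → no match
D → match
Total matched: 2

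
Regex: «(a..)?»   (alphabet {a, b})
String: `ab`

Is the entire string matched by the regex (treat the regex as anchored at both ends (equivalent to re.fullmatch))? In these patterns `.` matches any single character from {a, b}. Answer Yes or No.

No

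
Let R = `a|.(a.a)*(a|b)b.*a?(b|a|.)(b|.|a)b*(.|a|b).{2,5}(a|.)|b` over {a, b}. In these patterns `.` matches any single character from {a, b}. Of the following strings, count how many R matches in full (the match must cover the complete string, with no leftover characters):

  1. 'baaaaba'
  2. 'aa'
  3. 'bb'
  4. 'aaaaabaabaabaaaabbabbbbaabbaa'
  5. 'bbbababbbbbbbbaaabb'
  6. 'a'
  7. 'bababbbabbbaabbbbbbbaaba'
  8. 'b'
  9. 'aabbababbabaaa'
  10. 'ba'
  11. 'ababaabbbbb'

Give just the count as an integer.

6

1 → no match
2 → no match
3 → no match
4 → match
5 → match
6 → match
7 → match
8 → match
9 → match
10 → no match
11 → no match
Total matched: 6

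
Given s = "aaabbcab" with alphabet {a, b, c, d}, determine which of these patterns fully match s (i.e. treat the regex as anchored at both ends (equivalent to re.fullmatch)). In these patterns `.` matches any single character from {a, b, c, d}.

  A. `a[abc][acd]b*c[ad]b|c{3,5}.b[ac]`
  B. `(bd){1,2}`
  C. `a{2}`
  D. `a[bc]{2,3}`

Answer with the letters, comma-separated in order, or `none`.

A → match
B → no match — must start with "bd"
C → no match — must end with "a"
D → no match

A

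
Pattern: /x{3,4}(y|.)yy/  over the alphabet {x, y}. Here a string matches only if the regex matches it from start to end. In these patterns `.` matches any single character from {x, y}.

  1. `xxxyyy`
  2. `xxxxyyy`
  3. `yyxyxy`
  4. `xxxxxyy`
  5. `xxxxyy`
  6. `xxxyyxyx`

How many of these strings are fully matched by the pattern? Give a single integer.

4

1 → match
2 → match
3 → no match — must start with `x`
4 → match
5 → match
6 → no match — must end with `yy`
Total matched: 4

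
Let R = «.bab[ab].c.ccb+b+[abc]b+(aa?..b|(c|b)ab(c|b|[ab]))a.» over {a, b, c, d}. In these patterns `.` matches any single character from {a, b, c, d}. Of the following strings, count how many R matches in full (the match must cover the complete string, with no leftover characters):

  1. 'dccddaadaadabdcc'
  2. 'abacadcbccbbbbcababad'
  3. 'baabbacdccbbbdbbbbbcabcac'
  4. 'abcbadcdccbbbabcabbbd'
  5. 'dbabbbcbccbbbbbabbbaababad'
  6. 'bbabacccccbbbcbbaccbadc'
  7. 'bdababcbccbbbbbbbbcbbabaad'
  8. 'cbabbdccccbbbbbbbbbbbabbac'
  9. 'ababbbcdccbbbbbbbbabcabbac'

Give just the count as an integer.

1 → no match
2 → no match
3 → no match
4 → no match
5 → match
6 → no match
7 → no match
8 → match
9 → match
Total matched: 3

3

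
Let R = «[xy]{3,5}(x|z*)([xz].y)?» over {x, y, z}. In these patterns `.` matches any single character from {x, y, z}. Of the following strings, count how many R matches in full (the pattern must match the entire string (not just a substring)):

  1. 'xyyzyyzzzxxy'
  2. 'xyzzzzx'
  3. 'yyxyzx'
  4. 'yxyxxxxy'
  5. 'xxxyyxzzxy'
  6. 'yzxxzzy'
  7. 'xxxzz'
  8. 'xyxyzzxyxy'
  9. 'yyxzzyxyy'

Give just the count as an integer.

2

1 → no match
2 → no match
3 → no match
4 → match
5 → no match
6 → no match
7 → match
8 → no match
9 → no match
Total matched: 2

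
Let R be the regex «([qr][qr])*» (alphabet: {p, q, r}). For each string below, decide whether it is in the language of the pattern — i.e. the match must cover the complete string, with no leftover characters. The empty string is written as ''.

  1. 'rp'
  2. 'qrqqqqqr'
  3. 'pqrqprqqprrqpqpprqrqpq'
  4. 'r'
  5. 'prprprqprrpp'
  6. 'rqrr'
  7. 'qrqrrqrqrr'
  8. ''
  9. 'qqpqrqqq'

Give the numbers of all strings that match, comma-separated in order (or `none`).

1 → no match
2 → match
3 → no match
4 → no match
5 → no match
6 → match
7 → match
8 → match
9 → no match

2, 6, 7, 8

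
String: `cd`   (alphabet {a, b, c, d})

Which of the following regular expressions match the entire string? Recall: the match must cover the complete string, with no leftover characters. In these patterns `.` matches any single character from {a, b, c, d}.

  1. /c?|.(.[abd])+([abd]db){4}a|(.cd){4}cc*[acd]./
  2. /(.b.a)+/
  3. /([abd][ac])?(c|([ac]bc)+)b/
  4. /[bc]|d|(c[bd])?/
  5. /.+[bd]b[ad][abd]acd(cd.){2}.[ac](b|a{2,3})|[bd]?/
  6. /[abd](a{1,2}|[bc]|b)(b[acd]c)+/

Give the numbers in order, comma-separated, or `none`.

1 → no match
2 → no match — must end with `a`
3 → no match — must end with `b`
4 → match
5 → no match
6 → no match — must end with `c`

4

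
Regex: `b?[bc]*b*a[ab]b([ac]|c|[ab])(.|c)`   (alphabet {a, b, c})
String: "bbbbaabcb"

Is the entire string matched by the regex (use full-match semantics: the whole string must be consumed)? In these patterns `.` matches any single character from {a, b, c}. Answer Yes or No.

Yes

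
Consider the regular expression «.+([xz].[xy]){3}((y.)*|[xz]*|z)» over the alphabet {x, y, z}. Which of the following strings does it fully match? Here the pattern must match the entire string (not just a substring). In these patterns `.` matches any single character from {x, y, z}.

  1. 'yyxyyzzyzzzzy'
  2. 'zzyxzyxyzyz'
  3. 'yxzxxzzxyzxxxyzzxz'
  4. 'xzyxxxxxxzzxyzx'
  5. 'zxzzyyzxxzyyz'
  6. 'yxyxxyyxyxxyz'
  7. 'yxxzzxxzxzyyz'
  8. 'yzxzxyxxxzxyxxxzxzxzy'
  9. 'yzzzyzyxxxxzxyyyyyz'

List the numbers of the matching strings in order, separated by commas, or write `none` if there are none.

5, 7

1 → no match
2 → no match
3 → no match
4 → no match
5 → match
6 → no match
7 → match
8 → no match
9 → no match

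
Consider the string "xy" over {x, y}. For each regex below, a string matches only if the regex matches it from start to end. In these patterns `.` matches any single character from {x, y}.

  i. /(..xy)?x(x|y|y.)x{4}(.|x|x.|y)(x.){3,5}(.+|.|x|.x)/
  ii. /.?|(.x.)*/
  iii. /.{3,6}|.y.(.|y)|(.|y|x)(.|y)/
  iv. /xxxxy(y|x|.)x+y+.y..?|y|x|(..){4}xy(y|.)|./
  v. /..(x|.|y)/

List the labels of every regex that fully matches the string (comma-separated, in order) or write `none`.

i → no match
ii → no match
iii → match
iv → no match
v → no match

iii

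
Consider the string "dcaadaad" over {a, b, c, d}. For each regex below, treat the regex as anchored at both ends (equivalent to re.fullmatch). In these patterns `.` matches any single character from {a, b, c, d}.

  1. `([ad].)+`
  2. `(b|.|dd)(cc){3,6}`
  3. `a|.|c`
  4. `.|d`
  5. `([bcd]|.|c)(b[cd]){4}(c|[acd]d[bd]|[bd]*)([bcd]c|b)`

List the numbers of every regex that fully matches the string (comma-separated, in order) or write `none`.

1

1 → match
2 → no match — must end with "cc"
3 → no match
4 → no match
5 → no match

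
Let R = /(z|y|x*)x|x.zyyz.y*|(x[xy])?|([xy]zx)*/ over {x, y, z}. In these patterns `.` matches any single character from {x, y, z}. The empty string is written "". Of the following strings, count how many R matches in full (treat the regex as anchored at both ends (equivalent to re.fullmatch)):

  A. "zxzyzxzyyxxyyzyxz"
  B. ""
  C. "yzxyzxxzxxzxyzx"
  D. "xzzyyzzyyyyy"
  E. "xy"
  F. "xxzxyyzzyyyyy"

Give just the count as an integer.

4

A → no match
B → match
C → match
D → match
E → match
F → no match
Total matched: 4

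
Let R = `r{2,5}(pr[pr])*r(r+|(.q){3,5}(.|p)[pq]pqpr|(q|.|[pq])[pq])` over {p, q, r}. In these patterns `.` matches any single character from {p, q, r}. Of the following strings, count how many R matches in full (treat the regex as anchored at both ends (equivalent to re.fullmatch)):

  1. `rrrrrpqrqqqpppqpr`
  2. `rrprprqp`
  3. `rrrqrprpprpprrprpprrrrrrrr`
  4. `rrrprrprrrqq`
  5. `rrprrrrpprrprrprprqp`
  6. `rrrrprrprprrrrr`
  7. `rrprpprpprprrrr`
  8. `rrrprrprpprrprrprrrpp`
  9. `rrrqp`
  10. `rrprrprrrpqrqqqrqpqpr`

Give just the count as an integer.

8

1 → match
2 → match
3 → no match
4 → match
5 → no match
6 → match
7 → match
8 → match
9 → match
10 → match
Total matched: 8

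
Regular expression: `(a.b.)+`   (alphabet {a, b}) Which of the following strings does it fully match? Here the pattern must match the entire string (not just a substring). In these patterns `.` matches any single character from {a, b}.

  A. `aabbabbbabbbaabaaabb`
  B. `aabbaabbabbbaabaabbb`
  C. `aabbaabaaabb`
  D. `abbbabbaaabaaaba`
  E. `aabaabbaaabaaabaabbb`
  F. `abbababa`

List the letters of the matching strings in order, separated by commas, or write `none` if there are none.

A → match
B → match
C. `aabbaabaaabb` → match
D → match
E → match
F. `abbababa` → no match

A, B, C, D, E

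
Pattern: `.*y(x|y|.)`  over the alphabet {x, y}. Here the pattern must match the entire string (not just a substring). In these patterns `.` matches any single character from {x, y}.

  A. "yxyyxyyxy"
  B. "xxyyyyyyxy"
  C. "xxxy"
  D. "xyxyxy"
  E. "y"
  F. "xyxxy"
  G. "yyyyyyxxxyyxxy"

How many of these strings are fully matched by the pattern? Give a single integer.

A. "yxyyxyyxy" → no match
B. "xxyyyyyyxy" → no match
C. "xxxy" → no match
D. "xyxyxy" → no match
E. "y" → no match
F. "xyxxy" → no match
G → no match
Total matched: 0

0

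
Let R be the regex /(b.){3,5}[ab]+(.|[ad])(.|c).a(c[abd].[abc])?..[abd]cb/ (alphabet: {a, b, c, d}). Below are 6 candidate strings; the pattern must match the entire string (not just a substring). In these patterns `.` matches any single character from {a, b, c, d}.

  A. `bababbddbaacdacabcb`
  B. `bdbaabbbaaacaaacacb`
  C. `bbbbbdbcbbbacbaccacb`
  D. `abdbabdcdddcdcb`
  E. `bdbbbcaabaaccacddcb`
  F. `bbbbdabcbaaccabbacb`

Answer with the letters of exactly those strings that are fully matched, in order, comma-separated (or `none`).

C, E

A → no match
B → no match
C → match
D → no match — must start with `b`
E → match
F → no match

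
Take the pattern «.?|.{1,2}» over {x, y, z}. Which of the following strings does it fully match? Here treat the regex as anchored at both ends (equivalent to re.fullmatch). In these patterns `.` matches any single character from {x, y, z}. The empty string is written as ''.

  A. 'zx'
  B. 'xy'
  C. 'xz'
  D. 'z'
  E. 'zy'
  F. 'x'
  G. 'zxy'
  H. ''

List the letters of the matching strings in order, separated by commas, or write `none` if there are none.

A, B, C, D, E, F, H

A → match
B → match
C → match
D → match
E → match
F → match
G → no match
H → match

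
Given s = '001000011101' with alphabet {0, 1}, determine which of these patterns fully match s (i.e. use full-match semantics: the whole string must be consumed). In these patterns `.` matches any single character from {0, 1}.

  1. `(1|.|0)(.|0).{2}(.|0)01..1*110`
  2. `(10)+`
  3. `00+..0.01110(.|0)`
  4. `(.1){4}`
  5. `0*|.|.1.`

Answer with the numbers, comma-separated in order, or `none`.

3

1 → no match — must end with '110'
2 → no match — must start with '10'
3 → match
4 → no match
5 → no match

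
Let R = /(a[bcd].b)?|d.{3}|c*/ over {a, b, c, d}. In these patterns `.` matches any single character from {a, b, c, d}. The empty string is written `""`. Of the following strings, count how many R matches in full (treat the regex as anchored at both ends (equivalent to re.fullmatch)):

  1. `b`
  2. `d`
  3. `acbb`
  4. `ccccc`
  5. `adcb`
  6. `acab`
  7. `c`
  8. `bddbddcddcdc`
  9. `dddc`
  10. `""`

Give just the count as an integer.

1 → no match
2 → no match
3 → match
4 → match
5 → match
6 → match
7 → match
8 → no match
9 → match
10 → match
Total matched: 7

7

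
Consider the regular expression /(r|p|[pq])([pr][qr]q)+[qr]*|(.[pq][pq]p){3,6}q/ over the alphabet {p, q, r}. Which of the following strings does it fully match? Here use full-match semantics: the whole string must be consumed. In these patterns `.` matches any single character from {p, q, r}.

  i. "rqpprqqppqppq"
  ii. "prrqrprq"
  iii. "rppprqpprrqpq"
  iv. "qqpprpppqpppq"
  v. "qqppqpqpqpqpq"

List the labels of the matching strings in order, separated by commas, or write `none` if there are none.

i → match
ii → no match
iii → no match
iv → match
v → match

i, iv, v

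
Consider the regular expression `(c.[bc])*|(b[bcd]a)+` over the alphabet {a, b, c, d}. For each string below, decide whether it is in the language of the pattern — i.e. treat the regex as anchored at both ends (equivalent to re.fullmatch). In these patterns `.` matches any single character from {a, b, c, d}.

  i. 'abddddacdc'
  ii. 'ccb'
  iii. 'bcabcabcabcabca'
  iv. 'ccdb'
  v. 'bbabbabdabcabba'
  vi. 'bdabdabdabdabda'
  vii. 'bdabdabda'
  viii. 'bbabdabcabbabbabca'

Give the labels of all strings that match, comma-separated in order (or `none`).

i → no match
ii → match
iii → match
iv → no match
v → match
vi → match
vii → match
viii → match

ii, iii, v, vi, vii, viii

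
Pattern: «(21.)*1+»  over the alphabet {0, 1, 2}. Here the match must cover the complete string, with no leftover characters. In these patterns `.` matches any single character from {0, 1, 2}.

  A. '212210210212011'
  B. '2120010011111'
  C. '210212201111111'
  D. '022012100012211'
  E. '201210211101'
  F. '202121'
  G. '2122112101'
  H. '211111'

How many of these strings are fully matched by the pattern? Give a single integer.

A → no match
B → no match
C → no match
D → no match
E → no match
F → no match
G → match
H → match
Total matched: 2

2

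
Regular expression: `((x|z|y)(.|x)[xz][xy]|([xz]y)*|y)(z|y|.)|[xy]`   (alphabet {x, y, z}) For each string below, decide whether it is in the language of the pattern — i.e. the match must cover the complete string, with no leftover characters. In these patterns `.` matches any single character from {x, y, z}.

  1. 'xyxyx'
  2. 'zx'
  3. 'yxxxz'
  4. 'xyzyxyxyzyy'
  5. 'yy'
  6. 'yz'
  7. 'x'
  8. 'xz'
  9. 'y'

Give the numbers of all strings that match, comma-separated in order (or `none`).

1, 3, 4, 5, 6, 7, 9

1 → match
2 → no match
3 → match
4 → match
5 → match
6 → match
7 → match
8 → no match
9 → match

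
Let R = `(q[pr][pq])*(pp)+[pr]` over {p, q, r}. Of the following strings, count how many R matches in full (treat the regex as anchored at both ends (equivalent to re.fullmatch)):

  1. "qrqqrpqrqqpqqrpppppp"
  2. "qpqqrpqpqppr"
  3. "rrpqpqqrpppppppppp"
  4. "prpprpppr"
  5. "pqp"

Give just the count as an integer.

2

1 → match
2 → match
3 → no match
4 → no match
5 → no match
Total matched: 2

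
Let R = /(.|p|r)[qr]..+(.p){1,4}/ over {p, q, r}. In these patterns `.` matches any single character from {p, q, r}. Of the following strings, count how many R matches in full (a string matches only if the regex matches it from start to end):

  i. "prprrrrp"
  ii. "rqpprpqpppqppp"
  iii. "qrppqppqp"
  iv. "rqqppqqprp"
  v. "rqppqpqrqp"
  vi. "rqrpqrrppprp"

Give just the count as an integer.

6

i. "prprrrrp" → match
ii → match
iii. "qrppqppqp" → match
iv. "rqqppqqprp" → match
v. "rqppqpqrqp" → match
vi. "rqrpqrrppprp" → match
Total matched: 6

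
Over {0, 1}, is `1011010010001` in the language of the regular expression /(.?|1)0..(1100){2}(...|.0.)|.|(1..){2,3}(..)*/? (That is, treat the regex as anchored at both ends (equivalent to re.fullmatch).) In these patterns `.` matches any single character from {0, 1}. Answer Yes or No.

No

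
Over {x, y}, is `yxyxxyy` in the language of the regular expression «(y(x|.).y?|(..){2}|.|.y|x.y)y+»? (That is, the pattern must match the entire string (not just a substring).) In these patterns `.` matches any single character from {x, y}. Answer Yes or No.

No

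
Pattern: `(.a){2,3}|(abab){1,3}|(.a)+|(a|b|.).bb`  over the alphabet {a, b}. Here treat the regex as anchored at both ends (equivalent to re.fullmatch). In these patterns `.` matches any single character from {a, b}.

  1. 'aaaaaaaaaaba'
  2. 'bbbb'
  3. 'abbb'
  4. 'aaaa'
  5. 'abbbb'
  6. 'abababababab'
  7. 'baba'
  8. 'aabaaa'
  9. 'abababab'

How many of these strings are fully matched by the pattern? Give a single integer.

8

1 → match
2 → match
3 → match
4 → match
5 → no match
6 → match
7 → match
8 → match
9 → match
Total matched: 8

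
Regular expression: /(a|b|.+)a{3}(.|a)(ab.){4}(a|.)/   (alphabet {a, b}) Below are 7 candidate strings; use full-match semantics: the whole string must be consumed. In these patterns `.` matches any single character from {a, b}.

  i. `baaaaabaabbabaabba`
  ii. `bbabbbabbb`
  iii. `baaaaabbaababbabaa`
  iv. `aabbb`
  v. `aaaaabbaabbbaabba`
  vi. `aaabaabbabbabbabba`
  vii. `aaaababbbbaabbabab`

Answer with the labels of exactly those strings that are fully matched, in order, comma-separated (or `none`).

i → match
ii → no match
iii → no match
iv → no match
v → no match
vi → no match
vii → no match

i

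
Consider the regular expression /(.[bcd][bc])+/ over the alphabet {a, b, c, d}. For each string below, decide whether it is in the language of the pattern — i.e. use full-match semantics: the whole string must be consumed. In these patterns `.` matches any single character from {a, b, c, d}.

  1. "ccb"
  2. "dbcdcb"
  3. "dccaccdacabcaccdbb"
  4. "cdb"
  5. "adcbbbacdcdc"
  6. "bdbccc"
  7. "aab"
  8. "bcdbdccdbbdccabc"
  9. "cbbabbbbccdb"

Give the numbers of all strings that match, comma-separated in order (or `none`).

1. "ccb" → match
2. "dbcdcb" → match
3 → no match
4. "cdb" → match
5. "adcbbbacdcdc" → no match
6. "bdbccc" → match
7. "aab" → no match
8 → no match
9. "cbbabbbbccdb" → match

1, 2, 4, 6, 9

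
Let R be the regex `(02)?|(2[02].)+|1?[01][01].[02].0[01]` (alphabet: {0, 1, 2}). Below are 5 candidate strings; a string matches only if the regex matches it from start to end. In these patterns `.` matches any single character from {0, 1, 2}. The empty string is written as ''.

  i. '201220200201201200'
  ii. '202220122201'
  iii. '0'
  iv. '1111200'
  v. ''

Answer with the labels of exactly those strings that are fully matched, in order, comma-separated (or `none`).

i → match
ii → no match
iii → no match
iv → no match
v → match

i, v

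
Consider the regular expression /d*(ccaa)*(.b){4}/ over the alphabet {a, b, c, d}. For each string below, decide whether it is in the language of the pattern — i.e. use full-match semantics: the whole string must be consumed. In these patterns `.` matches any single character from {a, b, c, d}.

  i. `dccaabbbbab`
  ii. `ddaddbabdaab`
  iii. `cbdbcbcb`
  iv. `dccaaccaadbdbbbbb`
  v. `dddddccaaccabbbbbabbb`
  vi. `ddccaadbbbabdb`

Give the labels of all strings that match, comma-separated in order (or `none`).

iii, iv, vi

i → no match
ii → no match
iii → match
iv → match
v → no match
vi → match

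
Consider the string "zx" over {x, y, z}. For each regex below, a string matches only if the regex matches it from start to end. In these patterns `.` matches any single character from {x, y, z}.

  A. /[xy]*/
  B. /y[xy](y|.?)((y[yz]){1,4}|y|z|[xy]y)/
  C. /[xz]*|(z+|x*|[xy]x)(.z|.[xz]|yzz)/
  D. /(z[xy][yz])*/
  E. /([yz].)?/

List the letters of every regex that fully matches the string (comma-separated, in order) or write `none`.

C, E

A → no match
B → no match — must start with "y"
C → match
D → no match
E → match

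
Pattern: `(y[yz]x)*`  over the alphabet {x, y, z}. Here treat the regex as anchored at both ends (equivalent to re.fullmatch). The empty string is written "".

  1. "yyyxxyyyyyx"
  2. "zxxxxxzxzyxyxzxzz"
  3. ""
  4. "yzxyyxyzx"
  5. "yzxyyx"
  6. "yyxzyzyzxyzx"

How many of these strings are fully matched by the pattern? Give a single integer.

3

1 → no match
2 → no match
3 → match
4 → match
5 → match
6 → no match
Total matched: 3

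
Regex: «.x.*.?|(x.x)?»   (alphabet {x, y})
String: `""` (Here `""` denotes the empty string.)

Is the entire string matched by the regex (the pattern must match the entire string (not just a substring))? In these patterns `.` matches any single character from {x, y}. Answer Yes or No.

Yes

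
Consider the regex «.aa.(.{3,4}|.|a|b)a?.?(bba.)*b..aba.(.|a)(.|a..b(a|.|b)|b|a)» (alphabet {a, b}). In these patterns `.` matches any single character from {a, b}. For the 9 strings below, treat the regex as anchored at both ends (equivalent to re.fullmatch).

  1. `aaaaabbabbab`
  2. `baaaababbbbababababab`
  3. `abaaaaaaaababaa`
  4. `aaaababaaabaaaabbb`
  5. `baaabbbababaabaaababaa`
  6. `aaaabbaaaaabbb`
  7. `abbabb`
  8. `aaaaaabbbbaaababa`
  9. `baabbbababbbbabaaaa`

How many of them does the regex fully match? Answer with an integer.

1 → no match
2 → no match
3 → no match
4 → no match
5 → no match
6 → no match
7 → no match
8 → no match
9 → match
Total matched: 1

1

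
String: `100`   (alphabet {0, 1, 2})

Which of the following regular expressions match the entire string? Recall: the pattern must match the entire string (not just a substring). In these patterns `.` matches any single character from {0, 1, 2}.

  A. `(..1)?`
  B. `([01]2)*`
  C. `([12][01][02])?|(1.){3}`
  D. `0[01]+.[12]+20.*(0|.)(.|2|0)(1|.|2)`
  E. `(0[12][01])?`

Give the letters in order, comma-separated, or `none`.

A → no match
B → no match
C → match
D → no match — must start with `0`
E → no match

C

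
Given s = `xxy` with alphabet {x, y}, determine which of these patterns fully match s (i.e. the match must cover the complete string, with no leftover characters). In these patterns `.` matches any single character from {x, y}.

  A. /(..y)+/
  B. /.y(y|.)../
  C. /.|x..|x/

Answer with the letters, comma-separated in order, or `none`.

A → match
B → no match
C → match

A, C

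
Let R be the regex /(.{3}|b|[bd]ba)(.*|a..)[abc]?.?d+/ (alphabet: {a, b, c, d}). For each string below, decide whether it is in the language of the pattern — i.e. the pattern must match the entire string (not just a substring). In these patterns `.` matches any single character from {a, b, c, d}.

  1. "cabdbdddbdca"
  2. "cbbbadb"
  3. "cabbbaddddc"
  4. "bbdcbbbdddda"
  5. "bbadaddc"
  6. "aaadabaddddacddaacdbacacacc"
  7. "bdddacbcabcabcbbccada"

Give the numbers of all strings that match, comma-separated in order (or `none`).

none

1 → no match — must end with "d"
2 → no match — must end with "d"
3 → no match — must end with "d"
4 → no match — must end with "d"
5 → no match — must end with "d"
6 → no match — must end with "d"
7 → no match — must end with "d"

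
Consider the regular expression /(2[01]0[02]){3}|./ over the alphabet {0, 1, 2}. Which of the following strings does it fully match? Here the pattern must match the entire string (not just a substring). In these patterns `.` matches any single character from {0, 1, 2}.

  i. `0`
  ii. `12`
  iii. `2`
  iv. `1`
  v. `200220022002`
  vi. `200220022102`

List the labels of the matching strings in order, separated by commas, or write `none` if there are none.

i, iii, iv, v, vi

i → match
ii → no match
iii → match
iv → match
v → match
vi → match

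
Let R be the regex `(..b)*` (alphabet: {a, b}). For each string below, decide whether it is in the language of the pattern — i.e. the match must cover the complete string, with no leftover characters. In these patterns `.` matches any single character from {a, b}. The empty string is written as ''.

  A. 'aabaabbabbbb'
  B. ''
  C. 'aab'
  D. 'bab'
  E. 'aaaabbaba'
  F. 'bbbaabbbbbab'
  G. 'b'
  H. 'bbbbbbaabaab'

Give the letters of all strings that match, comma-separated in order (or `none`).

A, B, C, D, F, H

A → match
B → match
C → match
D → match
E → no match
F → match
G → no match
H → match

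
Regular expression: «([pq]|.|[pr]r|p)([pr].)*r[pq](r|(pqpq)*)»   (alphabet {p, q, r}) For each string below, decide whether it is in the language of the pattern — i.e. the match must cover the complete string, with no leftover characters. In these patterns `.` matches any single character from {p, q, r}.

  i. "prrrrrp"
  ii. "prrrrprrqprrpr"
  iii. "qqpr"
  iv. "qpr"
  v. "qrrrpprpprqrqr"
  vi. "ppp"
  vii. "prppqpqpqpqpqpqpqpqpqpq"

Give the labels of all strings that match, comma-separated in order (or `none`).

i, ii, v, vii

i → match
ii → match
iii → no match
iv → no match
v → match
vi → no match
vii → match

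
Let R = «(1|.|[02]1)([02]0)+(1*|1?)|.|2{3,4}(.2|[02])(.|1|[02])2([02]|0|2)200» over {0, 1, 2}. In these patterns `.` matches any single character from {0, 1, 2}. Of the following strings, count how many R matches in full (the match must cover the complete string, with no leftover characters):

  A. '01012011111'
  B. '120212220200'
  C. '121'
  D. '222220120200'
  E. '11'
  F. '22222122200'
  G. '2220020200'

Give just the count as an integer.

A. '01012011111' → no match
B. '120212220200' → no match
C. '121' → no match
D. '222220120200' → no match
E. '11' → no match
F. '22222122200' → match
G. '2220020200' → match
Total matched: 2

2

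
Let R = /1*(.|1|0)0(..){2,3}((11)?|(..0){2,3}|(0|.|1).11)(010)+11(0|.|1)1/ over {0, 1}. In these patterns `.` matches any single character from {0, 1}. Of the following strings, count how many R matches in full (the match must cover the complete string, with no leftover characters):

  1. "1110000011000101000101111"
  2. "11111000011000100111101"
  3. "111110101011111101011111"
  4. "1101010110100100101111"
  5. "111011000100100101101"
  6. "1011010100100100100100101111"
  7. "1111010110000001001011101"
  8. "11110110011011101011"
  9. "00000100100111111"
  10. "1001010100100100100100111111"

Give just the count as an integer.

4

1 → match
2 → no match
3 → no match
4 → match
5 → match
6 → match
7 → no match
8 → no match
9 → no match
10 → no match
Total matched: 4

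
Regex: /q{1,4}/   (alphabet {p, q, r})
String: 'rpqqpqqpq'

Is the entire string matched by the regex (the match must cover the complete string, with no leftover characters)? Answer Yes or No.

No

Every match must start with 'q', but 'rpqqpqqpq' does not.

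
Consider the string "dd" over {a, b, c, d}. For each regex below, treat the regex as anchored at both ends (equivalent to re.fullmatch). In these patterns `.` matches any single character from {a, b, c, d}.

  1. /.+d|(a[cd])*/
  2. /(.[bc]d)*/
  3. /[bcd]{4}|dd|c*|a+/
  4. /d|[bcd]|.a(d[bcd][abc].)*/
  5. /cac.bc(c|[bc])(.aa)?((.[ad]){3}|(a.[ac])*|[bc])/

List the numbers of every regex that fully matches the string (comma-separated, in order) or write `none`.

1, 3

1 → match
2 → no match
3 → match
4 → no match
5 → no match — must start with "cac"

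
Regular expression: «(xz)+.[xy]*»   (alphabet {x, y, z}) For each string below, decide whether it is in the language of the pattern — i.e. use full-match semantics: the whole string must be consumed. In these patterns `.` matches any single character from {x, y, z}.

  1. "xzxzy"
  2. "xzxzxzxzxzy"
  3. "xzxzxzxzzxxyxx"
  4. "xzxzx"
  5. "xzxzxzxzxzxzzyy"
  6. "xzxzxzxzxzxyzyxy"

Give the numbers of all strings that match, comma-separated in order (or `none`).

1. "xzxzy" → match
2. "xzxzxzxzxzy" → match
3 → match
4. "xzxzx" → match
5 → match
6 → no match

1, 2, 3, 4, 5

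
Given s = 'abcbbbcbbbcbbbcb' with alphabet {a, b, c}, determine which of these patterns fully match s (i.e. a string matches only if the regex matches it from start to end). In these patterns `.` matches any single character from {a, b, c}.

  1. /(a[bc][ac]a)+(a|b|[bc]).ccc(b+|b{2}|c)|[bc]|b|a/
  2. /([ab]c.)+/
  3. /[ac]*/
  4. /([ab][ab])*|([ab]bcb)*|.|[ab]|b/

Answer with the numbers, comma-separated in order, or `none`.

1 → no match
2 → no match
3 → no match
4 → match

4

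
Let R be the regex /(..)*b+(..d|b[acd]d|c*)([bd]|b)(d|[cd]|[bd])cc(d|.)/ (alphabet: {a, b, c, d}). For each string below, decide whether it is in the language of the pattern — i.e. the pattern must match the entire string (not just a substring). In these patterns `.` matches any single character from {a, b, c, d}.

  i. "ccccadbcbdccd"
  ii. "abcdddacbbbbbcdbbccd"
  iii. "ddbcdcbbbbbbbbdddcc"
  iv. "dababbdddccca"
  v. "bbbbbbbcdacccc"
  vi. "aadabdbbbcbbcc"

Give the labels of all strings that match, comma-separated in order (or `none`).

i, ii, iv

i → match
ii → match
iii → no match
iv → match
v → no match
vi → no match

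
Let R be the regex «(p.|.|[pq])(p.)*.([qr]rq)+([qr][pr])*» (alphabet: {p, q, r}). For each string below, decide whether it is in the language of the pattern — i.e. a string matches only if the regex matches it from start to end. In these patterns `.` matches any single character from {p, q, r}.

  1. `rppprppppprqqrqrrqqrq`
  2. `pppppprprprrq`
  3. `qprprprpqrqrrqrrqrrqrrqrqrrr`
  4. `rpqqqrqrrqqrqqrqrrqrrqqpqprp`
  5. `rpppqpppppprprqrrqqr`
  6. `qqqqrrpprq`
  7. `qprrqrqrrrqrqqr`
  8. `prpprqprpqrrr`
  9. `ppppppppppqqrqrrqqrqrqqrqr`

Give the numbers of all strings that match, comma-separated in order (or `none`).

1 → match
2 → match
3 → match
4 → match
5 → no match
6 → no match
7 → no match
8 → no match
9 → no match

1, 2, 3, 4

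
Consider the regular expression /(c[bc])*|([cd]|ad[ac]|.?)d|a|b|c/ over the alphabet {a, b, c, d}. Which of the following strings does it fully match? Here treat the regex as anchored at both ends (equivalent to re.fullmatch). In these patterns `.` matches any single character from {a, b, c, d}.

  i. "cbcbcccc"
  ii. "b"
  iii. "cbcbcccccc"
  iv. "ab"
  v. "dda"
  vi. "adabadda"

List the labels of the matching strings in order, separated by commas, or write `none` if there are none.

i → match
ii → match
iii → match
iv → no match
v → no match
vi → no match

i, ii, iii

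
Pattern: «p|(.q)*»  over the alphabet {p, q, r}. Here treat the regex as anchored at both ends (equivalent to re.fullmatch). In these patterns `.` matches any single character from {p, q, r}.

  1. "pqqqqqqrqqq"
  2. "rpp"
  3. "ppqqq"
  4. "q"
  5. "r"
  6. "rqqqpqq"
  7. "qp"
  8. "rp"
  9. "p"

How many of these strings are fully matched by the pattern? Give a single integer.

1

1 → no match
2 → no match
3 → no match
4 → no match
5 → no match
6 → no match
7 → no match
8 → no match
9 → match
Total matched: 1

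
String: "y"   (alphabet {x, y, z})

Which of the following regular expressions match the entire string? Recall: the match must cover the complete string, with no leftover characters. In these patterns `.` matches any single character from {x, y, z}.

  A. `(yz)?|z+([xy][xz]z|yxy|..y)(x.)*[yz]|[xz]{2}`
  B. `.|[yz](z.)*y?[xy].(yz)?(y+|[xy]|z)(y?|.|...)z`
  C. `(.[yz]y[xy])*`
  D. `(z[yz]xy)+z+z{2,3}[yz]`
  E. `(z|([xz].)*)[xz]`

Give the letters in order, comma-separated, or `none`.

B

A → no match
B → match
C → no match
D → no match — must start with "z"
E → no match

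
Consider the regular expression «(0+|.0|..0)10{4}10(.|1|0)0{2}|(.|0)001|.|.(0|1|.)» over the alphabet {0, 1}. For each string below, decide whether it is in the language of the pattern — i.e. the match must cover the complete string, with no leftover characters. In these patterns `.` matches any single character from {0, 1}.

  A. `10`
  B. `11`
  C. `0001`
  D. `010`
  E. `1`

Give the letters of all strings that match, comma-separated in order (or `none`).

A, B, C, E

A → match
B → match
C → match
D → no match
E → match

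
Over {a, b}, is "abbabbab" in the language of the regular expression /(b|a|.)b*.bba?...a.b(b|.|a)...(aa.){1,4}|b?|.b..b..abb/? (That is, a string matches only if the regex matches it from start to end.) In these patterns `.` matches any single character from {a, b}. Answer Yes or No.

No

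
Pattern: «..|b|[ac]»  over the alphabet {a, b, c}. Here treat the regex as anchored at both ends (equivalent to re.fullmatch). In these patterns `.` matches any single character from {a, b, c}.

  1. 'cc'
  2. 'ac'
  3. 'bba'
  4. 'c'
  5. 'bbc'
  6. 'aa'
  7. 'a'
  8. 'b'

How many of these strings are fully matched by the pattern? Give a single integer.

1 → match
2 → match
3 → no match
4 → match
5 → no match
6 → match
7 → match
8 → match
Total matched: 6

6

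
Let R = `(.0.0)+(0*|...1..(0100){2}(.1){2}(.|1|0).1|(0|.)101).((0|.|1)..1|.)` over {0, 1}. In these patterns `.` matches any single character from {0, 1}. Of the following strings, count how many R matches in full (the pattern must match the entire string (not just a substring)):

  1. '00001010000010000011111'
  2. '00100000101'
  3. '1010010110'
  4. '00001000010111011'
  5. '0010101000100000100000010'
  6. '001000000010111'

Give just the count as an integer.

1 → match
2 → match
3 → match
4 → match
5 → match
6 → match
Total matched: 6

6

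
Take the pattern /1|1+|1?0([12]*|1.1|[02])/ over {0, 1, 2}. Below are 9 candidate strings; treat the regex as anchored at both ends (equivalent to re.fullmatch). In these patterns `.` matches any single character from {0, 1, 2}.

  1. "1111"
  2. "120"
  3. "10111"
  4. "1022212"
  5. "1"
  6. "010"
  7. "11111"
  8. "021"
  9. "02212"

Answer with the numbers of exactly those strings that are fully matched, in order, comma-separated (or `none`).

1, 3, 4, 5, 7, 8, 9

1. "1111" → match
2. "120" → no match
3. "10111" → match
4. "1022212" → match
5. "1" → match
6. "010" → no match
7. "11111" → match
8. "021" → match
9. "02212" → match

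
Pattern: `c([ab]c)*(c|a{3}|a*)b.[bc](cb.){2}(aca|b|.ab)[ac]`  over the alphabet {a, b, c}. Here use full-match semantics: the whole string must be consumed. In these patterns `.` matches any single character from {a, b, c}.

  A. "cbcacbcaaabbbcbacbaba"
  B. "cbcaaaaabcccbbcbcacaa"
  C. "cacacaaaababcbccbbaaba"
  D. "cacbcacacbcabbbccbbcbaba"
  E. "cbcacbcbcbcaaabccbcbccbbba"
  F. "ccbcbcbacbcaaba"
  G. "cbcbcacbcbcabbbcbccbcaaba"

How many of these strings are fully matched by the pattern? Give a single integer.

5

A → match
B → match
C → match
D → no match
E → no match
F → match
G → match
Total matched: 5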